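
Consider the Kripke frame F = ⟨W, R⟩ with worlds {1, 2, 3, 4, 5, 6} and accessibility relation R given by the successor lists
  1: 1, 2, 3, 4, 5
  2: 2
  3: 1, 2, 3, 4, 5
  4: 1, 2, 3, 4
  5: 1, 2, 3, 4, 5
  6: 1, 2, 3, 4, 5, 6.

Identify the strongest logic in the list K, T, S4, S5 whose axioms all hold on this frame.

Reflexive (axiom T): yes — every world is R-related to itself.
Transitive (axiom 4): no — 4 R 1 and 1 R 5, but not 4 R 5.
Euclidean (axiom 5): no — 1 R 2 and 1 R 3, but not 2 R 3.
So F validates K, T; S4 would additionally require R to be transitive. The strongest is T.

T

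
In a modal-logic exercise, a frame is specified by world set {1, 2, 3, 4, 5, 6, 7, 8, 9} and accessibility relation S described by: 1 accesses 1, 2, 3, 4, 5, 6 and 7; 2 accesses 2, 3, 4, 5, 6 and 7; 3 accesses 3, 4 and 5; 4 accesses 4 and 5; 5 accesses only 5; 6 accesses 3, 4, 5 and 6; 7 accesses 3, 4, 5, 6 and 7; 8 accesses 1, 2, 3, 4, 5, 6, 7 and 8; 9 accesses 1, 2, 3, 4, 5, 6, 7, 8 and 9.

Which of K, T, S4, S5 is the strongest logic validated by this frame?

S4

Reflexive (axiom T): yes — every world is S-related to itself.
Transitive (axiom 4): yes — every two-step S-path is closed by a direct edge.
Euclidean (axiom 5): no — 1 S 3 and 1 S 2, but not 3 S 2.
So F validates K, T, S4; S5 would additionally require S to be Euclidean. The strongest is S4.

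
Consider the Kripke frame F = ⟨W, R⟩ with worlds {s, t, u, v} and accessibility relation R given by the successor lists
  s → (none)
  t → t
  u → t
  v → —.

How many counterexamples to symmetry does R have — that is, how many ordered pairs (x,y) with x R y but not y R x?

1

Enumerating: (u,t).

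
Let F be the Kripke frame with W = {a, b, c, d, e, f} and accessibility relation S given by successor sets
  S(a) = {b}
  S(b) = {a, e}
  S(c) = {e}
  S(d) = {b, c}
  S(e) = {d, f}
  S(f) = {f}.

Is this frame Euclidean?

No

Euclidean: no — b S a and b S e, but not a S e.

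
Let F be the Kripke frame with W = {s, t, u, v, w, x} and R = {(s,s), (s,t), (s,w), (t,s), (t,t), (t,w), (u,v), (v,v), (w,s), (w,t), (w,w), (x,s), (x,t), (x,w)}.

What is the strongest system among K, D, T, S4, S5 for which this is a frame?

D

Serial (axiom D): yes — every world has a successor (e.g. s R s).
Reflexive (axiom T): no — u is not related to itself.
Transitive (axiom 4): yes — every two-step R-path is closed by a direct edge.
Euclidean (axiom 5): yes — any two successors of a common world are R-related.
So F validates K, D; T would additionally require R to be reflexive. The strongest is D.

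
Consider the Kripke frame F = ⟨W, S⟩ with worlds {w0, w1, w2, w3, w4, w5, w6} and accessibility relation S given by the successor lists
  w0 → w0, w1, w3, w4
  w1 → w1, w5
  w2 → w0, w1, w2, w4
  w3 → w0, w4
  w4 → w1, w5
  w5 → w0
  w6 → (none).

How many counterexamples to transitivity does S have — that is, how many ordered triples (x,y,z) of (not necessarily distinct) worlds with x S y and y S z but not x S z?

14

Enumerating: (w0,w1,w5), (w0,w4,w5), (w1,w5,w0), (w2,w0,w3), (w2,w1,w5), (w2,w4,w5), (w3,w0,w1), (w3,w0,w3), (w3,w4,w1), (w3,w4,w5), (w4,w5,w0), (w5,w0,w1), (w5,w0,w3), (w5,w0,w4).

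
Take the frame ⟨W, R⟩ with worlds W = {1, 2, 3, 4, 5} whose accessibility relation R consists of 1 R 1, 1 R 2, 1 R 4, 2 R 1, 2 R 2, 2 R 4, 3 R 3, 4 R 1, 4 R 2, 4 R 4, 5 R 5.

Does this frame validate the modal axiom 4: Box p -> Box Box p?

Axiom 4 corresponds to the accessibility relation being transitive.
Transitive: yes — every two-step R-path is closed by a direct edge.

Yes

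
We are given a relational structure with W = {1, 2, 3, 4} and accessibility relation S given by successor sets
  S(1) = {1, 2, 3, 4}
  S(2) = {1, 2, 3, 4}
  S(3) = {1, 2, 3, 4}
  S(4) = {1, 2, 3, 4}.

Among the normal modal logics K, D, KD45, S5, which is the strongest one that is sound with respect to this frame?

Serial (axiom D): yes — every world has a successor (e.g. 1 S 1).
Euclidean (axiom 5): yes — any two successors of a common world are S-related.
Transitive (axiom 4): yes — every two-step S-path is closed by a direct edge.
Reflexive (axiom T): yes — every world is S-related to itself.
So F validates K, D, KD45, S5. The strongest is S5.

S5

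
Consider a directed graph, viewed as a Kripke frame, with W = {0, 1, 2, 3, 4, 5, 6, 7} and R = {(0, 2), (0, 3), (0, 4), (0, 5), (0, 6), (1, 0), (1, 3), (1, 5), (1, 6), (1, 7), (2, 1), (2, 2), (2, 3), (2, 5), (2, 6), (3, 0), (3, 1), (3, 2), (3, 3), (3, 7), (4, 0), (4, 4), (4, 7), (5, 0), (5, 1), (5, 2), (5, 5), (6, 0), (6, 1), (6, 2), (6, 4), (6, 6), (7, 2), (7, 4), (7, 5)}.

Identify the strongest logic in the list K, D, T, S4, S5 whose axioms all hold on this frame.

Serial (axiom D): yes — every world has a successor (e.g. 0 R 2).
Reflexive (axiom T): no — 0 is not related to itself.
Transitive (axiom 4): no — 0 R 2 and 2 R 1, but not 0 R 1.
Euclidean (axiom 5): no — 0 R 2 and 0 R 4, but not 2 R 4.
So F validates K, D; T would additionally require R to be reflexive. The strongest is D.

D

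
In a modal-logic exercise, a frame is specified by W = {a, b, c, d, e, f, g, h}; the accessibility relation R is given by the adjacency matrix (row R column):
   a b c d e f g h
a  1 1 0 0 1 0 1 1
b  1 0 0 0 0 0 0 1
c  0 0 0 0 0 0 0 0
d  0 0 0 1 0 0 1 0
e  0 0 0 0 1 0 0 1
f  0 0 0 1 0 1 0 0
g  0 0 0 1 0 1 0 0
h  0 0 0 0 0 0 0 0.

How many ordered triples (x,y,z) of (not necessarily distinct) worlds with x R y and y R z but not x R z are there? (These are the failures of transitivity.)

8

Enumerating: (a,g,d), (a,g,f), (b,a,b), (b,a,e), (b,a,g), (d,g,f), (f,d,g), (g,d,g).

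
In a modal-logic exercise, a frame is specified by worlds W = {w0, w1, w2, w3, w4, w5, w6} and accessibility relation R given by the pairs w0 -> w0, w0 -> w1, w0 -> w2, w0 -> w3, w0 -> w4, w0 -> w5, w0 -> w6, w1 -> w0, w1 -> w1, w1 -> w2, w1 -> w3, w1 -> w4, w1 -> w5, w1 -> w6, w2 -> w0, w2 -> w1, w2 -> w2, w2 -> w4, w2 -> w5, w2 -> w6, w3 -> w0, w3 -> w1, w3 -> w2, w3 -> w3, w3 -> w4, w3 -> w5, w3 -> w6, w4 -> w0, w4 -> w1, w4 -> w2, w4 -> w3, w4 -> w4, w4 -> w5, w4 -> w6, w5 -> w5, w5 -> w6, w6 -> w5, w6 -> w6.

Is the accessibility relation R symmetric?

Symmetric: no — w0 R w5 but not w5 R w0.

No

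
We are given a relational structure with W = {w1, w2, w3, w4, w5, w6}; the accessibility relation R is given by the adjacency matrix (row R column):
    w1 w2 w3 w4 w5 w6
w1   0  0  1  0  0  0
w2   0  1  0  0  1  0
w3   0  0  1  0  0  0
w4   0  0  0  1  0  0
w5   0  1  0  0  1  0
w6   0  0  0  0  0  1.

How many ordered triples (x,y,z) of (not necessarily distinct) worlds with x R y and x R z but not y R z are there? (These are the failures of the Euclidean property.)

0

R is Euclidean; there are no such tuples.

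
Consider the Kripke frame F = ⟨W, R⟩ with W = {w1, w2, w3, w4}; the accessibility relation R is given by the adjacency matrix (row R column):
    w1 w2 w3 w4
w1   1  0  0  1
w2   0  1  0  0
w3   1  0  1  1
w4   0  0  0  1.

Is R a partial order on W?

Reflexive: yes — every world is R-related to itself.
Transitive: yes — every two-step R-path is closed by a direct edge.
Antisymmetric: yes — no distinct pair is related both ways.
So R is a partial order.

Yes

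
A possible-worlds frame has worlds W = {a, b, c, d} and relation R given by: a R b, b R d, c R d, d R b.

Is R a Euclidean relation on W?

Euclidean: no — a R b and a R b, but not b R b.

No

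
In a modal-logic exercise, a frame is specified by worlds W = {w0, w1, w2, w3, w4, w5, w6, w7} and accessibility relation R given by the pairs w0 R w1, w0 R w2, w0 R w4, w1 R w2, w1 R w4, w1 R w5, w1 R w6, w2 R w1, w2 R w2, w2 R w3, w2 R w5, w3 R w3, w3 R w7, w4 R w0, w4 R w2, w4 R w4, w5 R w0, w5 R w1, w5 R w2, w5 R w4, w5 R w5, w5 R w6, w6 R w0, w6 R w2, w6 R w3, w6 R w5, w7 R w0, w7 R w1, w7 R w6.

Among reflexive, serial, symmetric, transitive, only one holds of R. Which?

Reflexive: no — w0 is not related to itself.
Serial: yes — every world has a successor (e.g. w0 R w1).
Symmetric: no — w0 R w1 but not w1 R w0.
Transitive: no — w0 R w1 and w1 R w5, but not w0 R w5.
Only serial holds.

serial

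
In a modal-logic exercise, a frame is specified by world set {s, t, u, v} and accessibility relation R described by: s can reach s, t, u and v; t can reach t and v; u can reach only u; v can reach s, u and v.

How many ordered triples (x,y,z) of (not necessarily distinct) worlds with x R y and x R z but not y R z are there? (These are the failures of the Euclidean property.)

9

Enumerating: (s,t,s), (s,t,u), (s,u,s), (s,u,t), (s,u,v), (s,v,t), (t,v,t), (v,u,s), (v,u,v).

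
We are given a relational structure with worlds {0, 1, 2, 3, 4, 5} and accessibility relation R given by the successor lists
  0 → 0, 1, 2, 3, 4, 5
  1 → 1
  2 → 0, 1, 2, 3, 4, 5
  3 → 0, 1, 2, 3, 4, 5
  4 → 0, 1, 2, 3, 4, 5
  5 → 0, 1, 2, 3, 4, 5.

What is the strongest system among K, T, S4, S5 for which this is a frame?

Reflexive (axiom T): yes — every world is R-related to itself.
Transitive (axiom 4): yes — every two-step R-path is closed by a direct edge.
Euclidean (axiom 5): no — 0 R 1 and 0 R 2, but not 1 R 2.
So F validates K, T, S4; S5 would additionally require R to be Euclidean. The strongest is S4.

S4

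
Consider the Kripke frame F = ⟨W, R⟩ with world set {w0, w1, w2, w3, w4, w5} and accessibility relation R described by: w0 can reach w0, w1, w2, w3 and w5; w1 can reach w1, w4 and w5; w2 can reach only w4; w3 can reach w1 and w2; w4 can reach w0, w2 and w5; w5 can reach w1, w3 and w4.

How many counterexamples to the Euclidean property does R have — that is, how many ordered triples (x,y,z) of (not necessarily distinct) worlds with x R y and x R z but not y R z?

33

Enumerating: (w0,w1,w0), (w0,w1,w2), (w0,w1,w3), (w0,w2,w0), (w0,w2,w1), (w0,w2,w2), (w0,w2,w3), (w0,w2,w5), (w0,w3,w0), (w0,w3,w3), (w0,w3,w5), (w0,w5,w0), … and 21 more.
Total: 33.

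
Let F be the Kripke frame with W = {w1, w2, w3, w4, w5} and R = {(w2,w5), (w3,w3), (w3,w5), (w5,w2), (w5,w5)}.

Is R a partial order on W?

No

Reflexive: no — w1 is not related to itself.
Transitive: no — w3 R w5 and w5 R w2, but not w3 R w2.
Antisymmetric: no — w2 R w5 and w5 R w2 with w2 ≠ w5.
So R is not a partial order.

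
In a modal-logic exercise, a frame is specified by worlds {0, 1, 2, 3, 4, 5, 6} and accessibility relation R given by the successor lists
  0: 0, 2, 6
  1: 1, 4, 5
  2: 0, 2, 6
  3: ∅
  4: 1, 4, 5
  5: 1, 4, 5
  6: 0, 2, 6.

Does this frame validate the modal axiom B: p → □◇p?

By correspondence theory, B is valid on a frame iff R is symmetric.
Symmetric: yes — every pair in R has its reverse in R.

Yes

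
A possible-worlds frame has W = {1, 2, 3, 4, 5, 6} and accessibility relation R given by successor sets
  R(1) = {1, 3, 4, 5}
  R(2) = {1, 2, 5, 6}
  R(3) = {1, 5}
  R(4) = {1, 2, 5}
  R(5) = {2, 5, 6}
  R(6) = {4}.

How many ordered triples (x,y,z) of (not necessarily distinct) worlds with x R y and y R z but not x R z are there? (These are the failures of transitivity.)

Enumerating: (1,4,2), (1,5,2), (1,5,6), (2,1,3), (2,1,4), (2,6,4), (3,1,3), (3,1,4), (3,5,2), (3,5,6), (4,1,3), (4,1,4), … and 7 more.
Total: 19.

19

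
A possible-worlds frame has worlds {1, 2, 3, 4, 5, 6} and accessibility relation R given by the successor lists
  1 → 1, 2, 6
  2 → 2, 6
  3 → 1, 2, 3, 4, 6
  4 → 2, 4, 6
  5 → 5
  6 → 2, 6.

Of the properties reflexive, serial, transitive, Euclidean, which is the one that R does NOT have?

Euclidean

Reflexive: yes — every world is R-related to itself.
Serial: yes — every world has a successor (e.g. 1 R 1).
Transitive: yes — every two-step R-path is closed by a direct edge.
Euclidean: no — 3 R 1 and 3 R 4, but not 1 R 4.
Only Euclidean fails.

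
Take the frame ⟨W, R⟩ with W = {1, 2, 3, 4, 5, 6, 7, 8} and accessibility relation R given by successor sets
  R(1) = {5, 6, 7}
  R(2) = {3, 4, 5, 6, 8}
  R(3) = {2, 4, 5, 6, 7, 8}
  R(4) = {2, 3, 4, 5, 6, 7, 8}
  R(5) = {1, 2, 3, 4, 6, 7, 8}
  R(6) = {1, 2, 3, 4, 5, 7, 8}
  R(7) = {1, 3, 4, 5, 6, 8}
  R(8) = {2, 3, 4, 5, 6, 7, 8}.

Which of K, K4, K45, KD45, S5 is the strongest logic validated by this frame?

Transitive (axiom 4): no — 1 R 5 and 5 R 2, but not 1 R 2.
Euclidean (axiom 5): no — 3 R 2 and 3 R 7, but not 2 R 7.
Serial (axiom D): yes — every world has a successor (e.g. 1 R 5).
Reflexive (axiom T): no — 1 is not related to itself.
So F validates K; K4 would additionally require R to be transitive. The strongest is K.

K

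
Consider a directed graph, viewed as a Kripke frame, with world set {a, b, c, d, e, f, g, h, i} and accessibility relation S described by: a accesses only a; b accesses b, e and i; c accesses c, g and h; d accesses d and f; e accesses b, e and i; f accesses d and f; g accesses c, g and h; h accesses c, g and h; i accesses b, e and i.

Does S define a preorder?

Reflexive: yes — every world is S-related to itself.
Transitive: yes — every two-step S-path is closed by a direct edge.
So S is a preorder.

Yes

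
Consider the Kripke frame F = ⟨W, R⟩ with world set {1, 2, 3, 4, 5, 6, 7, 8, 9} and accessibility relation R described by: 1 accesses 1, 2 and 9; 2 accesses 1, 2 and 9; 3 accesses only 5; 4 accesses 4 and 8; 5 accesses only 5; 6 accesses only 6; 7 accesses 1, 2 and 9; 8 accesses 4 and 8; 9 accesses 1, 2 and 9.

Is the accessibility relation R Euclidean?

Yes

Euclidean: yes — any two successors of a common world are R-related.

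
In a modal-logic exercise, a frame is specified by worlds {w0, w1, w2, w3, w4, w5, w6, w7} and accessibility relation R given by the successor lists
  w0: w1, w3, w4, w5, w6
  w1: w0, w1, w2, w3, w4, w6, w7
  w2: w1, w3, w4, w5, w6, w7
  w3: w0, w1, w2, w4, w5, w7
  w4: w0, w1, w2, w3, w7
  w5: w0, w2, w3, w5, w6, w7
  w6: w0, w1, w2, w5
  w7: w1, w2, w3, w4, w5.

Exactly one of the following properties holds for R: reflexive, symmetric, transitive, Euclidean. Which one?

symmetric

Reflexive: no — w0 is not related to itself.
Symmetric: yes — every pair in R has its reverse in R.
Transitive: no — w0 R w1 and w1 R w2, but not w0 R w2.
Euclidean: no — w0 R w1 and w0 R w5, but not w1 R w5.
Only symmetric holds.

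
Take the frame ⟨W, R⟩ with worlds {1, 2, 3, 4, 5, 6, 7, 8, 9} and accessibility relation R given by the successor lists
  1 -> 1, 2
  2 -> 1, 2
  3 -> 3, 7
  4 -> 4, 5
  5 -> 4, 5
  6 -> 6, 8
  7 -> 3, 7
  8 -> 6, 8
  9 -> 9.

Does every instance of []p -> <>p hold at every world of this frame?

Axiom D corresponds to the accessibility relation being serial.
Serial: yes — every world has a successor (e.g. 1 R 1).

Yes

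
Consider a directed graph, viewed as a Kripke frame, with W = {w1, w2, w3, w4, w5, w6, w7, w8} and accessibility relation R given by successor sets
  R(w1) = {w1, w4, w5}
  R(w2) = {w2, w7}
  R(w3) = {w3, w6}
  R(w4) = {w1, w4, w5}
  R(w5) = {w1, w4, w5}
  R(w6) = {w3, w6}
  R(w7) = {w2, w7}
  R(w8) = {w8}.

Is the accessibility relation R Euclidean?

Yes

Euclidean: yes — any two successors of a common world are R-related.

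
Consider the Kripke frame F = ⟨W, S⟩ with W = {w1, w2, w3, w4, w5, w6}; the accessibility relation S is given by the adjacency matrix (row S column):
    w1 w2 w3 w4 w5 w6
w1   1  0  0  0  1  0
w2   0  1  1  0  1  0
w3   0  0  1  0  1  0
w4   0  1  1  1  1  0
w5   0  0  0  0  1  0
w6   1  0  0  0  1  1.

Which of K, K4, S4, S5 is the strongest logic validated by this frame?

S4

Transitive (axiom 4): yes — every two-step S-path is closed by a direct edge.
Reflexive (axiom T): yes — every world is S-related to itself.
Euclidean (axiom 5): no — w2 S w5 and w2 S w3, but not w5 S w3.
So F validates K, K4, S4; S5 would additionally require S to be Euclidean. The strongest is S4.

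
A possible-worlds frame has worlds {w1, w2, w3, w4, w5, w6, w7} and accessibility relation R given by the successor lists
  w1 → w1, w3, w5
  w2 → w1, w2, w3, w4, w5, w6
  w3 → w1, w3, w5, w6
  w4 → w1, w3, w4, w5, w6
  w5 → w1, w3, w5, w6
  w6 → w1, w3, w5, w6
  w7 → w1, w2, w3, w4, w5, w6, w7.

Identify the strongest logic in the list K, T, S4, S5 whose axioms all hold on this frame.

Reflexive (axiom T): yes — every world is R-related to itself.
Transitive (axiom 4): no — w1 R w3 and w3 R w6, but not w1 R w6.
Euclidean (axiom 5): no — w2 R w1 and w2 R w4, but not w1 R w4.
So F validates K, T; S4 would additionally require R to be transitive. The strongest is T.

T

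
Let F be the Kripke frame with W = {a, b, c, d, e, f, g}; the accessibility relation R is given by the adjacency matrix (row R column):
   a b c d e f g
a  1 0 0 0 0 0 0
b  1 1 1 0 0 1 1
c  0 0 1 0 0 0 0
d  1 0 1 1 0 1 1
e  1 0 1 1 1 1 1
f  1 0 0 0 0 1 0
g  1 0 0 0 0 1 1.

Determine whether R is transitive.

Transitive: yes — every two-step R-path is closed by a direct edge.

Yes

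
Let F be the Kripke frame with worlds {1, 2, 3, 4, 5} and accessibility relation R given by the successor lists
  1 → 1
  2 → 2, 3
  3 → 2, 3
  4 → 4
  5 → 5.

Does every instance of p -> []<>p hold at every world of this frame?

By correspondence theory, B is valid on a frame iff R is symmetric.
Symmetric: yes — every pair in R has its reverse in R.

Yes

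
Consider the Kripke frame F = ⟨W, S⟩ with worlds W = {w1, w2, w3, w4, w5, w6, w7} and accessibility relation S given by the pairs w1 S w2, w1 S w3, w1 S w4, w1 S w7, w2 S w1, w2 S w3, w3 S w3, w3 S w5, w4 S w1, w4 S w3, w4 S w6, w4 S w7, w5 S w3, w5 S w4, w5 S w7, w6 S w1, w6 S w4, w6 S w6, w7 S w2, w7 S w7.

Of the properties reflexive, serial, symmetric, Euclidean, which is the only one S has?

serial

Reflexive: no — w1 is not related to itself.
Serial: yes — every world has a successor (e.g. w1 S w2).
Symmetric: no — w1 S w3 but not w3 S w1.
Euclidean: no — w1 S w2 and w1 S w4, but not w2 S w4.
Only serial holds.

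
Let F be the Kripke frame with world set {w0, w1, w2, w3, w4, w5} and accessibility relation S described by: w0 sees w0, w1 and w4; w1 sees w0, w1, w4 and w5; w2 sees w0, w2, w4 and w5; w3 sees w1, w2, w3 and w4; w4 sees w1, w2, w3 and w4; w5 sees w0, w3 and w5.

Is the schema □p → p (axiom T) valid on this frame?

Yes

Axiom T corresponds to the accessibility relation being reflexive.
Reflexive: yes — every world is S-related to itself.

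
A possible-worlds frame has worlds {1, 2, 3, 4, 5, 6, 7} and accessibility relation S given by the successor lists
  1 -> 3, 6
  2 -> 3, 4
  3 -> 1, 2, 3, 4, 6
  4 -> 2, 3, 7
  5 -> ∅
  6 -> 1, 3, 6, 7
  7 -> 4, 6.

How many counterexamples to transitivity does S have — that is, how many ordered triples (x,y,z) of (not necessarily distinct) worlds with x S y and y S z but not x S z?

Enumerating: (1,3,1), (1,3,2), (1,3,4), (1,6,1), (1,6,7), (2,3,1), (2,3,2), (2,3,6), (2,4,2), (2,4,7), (3,4,7), (3,6,7), … and 15 more.
Total: 27.

27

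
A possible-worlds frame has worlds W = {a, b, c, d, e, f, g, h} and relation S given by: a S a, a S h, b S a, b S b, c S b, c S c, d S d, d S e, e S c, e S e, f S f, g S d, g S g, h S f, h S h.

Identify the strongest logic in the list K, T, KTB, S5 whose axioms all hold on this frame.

T

Reflexive (axiom T): yes — every world is S-related to itself.
Symmetric (axiom B): no — a S h but not h S a.
Euclidean (axiom 5): no — a S h and a S a, but not h S a.
So F validates K, T; KTB would additionally require S to be symmetric. The strongest is T.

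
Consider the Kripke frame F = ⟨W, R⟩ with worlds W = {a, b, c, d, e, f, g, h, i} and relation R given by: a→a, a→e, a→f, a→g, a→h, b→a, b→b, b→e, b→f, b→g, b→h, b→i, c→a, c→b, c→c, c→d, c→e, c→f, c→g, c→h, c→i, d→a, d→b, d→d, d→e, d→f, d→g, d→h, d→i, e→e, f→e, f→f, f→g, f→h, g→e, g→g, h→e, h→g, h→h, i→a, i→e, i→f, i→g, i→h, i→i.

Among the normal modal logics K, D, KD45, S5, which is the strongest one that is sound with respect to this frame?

D

Serial (axiom D): yes — every world has a successor (e.g. a R a).
Euclidean (axiom 5): no — a R e and a R f, but not e R f.
Transitive (axiom 4): yes — every two-step R-path is closed by a direct edge.
Reflexive (axiom T): yes — every world is R-related to itself.
So F validates K, D; KD45 would additionally require R to be Euclidean. The strongest is D.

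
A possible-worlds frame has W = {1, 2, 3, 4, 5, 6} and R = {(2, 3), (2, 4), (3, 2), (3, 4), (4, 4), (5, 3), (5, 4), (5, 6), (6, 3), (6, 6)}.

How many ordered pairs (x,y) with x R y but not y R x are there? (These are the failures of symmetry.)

Enumerating: (2,4), (3,4), (5,3), (5,4), (5,6), (6,3).

6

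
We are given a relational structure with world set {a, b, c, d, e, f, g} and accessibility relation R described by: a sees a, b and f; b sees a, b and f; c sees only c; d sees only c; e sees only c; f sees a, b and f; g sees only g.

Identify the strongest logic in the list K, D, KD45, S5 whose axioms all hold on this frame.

Serial (axiom D): yes — every world has a successor (e.g. a R a).
Euclidean (axiom 5): yes — any two successors of a common world are R-related.
Transitive (axiom 4): yes — every two-step R-path is closed by a direct edge.
Reflexive (axiom T): no — d is not related to itself.
So F validates K, D, KD45; S5 would additionally require R to be reflexive. The strongest is KD45.

KD45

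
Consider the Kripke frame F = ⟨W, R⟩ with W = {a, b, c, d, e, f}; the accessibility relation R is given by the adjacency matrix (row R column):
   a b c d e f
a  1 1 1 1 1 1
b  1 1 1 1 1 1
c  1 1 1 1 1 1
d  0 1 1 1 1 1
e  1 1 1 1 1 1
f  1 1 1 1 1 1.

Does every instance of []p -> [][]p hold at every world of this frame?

By correspondence theory, 4 is valid on a frame iff R is transitive.
Transitive: no — d R b and b R a, but not d R a.

No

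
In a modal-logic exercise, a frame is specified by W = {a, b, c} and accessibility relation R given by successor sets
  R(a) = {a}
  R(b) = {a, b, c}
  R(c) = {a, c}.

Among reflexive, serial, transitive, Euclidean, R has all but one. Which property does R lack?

Euclidean

Reflexive: yes — every world is R-related to itself.
Serial: yes — every world has a successor (e.g. a R a).
Transitive: yes — every two-step R-path is closed by a direct edge.
Euclidean: no — b R a and b R c, but not a R c.
Only Euclidean fails.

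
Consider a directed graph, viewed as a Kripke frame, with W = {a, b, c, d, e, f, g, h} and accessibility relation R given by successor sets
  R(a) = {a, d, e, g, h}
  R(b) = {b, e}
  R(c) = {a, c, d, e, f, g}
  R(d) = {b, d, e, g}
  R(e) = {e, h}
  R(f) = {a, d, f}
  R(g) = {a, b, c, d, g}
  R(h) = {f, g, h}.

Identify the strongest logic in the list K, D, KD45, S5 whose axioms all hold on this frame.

Serial (axiom D): yes — every world has a successor (e.g. a R a).
Euclidean (axiom 5): no — a R d and a R h, but not d R h.
Transitive (axiom 4): no — a R d and d R b, but not a R b.
Reflexive (axiom T): yes — every world is R-related to itself.
So F validates K, D; KD45 would additionally require R to be Euclidean and transitive. The strongest is D.

D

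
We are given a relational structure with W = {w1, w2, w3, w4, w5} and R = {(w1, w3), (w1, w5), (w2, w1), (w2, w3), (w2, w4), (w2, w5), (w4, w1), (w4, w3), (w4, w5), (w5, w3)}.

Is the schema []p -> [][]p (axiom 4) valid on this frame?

Yes

Axiom 4 corresponds to the accessibility relation being transitive.
Transitive: yes — every two-step R-path is closed by a direct edge.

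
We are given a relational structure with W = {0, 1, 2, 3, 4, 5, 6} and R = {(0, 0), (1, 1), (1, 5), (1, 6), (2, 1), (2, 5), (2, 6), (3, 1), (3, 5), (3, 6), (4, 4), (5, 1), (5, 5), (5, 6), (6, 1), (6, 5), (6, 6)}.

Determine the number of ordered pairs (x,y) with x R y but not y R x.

Enumerating: (2,1), (2,5), (2,6), (3,1), (3,5), (3,6).

6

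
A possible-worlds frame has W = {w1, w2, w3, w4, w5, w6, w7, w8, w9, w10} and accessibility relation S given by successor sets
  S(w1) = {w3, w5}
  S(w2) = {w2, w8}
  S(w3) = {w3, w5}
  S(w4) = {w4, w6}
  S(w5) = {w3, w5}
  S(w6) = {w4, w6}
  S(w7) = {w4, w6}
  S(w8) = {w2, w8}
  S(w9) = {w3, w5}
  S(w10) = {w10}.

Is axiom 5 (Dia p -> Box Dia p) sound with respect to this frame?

Axiom 5 corresponds to the accessibility relation being Euclidean.
Euclidean: yes — any two successors of a common world are S-related.

Yes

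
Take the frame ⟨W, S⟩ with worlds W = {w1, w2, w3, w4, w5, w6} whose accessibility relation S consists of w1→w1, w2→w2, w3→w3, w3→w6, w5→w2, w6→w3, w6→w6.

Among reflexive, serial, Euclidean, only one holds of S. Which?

Euclidean

Reflexive: no — w4 is not related to itself.
Serial: no — w4 has no S-successor.
Euclidean: yes — any two successors of a common world are S-related.
Only Euclidean holds.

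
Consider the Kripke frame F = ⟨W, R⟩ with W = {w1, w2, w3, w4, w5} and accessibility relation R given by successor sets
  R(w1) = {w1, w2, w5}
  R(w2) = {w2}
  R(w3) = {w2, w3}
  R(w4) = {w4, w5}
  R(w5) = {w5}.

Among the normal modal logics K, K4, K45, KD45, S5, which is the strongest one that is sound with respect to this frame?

K4

Transitive (axiom 4): yes — every two-step R-path is closed by a direct edge.
Euclidean (axiom 5): no — w1 R w2 and w1 R w5, but not w2 R w5.
Serial (axiom D): yes — every world has a successor (e.g. w1 R w1).
Reflexive (axiom T): yes — every world is R-related to itself.
So F validates K, K4; K45 would additionally require R to be Euclidean. The strongest is K4.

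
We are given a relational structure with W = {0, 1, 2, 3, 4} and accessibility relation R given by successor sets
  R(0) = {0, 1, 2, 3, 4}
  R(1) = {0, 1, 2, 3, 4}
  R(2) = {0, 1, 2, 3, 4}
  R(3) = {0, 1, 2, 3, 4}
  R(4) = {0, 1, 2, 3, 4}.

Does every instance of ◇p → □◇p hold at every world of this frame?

By correspondence theory, 5 is valid on a frame iff R is Euclidean.
Euclidean: yes — any two successors of a common world are R-related.

Yes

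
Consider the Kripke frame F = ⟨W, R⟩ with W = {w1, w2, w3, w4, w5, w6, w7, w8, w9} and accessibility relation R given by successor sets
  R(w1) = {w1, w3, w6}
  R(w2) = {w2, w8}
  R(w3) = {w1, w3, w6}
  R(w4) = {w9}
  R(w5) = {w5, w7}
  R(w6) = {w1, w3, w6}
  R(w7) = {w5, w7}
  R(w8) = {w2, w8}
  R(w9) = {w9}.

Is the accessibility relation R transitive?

Transitive: yes — every two-step R-path is closed by a direct edge.

Yes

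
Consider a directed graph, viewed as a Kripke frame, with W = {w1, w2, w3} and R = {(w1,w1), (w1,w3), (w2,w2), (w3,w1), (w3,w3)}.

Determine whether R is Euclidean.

Euclidean: yes — any two successors of a common world are R-related.

Yes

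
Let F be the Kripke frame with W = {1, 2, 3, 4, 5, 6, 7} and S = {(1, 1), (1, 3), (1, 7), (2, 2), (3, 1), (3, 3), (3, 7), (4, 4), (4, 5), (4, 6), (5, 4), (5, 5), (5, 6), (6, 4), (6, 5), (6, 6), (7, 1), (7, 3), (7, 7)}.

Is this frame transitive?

Transitive: yes — every two-step S-path is closed by a direct edge.

Yes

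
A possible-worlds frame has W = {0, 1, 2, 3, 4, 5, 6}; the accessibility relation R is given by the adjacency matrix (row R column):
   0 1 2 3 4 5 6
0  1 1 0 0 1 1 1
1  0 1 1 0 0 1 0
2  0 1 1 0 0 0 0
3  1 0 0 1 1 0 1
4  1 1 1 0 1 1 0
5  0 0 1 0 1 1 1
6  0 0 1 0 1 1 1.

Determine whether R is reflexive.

Reflexive: yes — every world is R-related to itself.

Yes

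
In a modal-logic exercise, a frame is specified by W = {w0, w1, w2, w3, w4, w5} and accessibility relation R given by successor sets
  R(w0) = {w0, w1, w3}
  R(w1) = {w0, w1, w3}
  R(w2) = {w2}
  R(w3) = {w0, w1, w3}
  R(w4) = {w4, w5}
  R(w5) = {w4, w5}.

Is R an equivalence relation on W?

Reflexive: yes — every world is R-related to itself.
Symmetric: yes — every pair in R has its reverse in R.
Transitive: yes — every two-step R-path is closed by a direct edge.
So R is an equivalence relation.

Yes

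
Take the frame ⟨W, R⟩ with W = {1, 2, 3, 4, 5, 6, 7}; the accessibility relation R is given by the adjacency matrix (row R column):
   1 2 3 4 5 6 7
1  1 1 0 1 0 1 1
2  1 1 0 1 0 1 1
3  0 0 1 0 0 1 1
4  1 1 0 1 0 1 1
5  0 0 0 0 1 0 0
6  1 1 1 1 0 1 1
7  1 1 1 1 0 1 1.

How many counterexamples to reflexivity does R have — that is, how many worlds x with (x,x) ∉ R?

R is reflexive; there are no such worlds.

0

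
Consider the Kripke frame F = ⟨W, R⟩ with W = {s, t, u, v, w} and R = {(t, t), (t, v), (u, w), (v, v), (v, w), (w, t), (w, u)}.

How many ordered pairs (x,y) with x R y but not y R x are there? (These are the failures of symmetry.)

Enumerating: (t,v), (v,w), (w,t).

3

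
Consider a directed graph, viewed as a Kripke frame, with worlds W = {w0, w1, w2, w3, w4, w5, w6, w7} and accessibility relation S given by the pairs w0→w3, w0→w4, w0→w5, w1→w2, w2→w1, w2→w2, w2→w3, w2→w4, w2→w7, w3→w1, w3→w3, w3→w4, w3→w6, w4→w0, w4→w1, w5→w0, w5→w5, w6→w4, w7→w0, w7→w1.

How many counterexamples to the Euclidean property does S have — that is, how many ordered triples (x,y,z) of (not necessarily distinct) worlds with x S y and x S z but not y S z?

40

Enumerating: (w0,w3,w5), (w0,w4,w3), (w0,w4,w4), (w0,w4,w5), (w0,w5,w3), (w0,w5,w4), (w2,w1,w1), (w2,w1,w3), (w2,w1,w4), (w2,w1,w7), (w2,w3,w2), (w2,w3,w7), … and 28 more.
Total: 40.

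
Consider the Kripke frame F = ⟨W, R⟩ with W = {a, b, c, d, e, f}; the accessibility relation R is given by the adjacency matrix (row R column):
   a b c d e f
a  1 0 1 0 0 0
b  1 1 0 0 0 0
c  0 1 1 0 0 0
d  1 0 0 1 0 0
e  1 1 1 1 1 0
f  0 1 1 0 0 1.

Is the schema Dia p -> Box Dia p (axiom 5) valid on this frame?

The schema 5 characterises exactly the Euclidean frames.
Euclidean: no — e R a and e R b, but not a R b.

No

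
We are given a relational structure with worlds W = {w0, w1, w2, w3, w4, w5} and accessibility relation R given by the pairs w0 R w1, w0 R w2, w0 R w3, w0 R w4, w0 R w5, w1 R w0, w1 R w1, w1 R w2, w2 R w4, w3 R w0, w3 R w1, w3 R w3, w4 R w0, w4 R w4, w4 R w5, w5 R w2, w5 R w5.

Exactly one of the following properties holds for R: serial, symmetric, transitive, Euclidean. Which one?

Serial: yes — every world has a successor (e.g. w0 R w1).
Symmetric: no — w0 R w2 but not w2 R w0.
Transitive: no — w1 R w0 and w0 R w3, but not w1 R w3.
Euclidean: no — w0 R w1 and w0 R w3, but not w1 R w3.
Only serial holds.

serial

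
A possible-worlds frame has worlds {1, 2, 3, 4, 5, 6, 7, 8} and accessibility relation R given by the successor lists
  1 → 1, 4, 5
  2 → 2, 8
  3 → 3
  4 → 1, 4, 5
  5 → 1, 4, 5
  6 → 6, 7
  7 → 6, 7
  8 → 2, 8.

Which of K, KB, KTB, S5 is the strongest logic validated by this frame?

S5

Symmetric (axiom B): yes — every pair in R has its reverse in R.
Reflexive (axiom T): yes — every world is R-related to itself.
Euclidean (axiom 5): yes — any two successors of a common world are R-related.
So F validates K, KB, KTB, S5. The strongest is S5.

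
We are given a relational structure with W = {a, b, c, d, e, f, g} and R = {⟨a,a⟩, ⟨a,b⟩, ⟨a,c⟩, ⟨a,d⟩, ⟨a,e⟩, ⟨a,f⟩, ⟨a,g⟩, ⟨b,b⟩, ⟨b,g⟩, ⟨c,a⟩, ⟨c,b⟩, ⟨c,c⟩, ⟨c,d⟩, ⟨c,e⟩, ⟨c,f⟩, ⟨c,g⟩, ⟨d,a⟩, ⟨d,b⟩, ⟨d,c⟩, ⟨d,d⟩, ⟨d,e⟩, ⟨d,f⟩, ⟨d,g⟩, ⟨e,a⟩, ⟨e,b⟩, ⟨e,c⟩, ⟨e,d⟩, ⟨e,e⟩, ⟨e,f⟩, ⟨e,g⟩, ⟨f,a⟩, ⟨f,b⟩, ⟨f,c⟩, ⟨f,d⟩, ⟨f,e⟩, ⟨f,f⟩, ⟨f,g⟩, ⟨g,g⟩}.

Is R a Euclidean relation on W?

Euclidean: no — a R b and a R c, but not b R c.

No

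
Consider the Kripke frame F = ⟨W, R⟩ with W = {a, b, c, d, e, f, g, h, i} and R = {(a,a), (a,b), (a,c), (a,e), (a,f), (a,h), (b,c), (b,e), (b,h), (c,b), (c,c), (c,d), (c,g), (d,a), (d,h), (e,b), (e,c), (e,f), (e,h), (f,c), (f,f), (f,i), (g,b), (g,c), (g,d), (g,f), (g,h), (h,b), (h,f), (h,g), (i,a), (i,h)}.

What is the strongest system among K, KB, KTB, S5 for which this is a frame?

Symmetric (axiom B): no — a R b but not b R a.
Reflexive (axiom T): no — b is not related to itself.
Euclidean (axiom 5): no — a R b and a R f, but not b R f.
So F validates K; KB would additionally require R to be symmetric. The strongest is K.

K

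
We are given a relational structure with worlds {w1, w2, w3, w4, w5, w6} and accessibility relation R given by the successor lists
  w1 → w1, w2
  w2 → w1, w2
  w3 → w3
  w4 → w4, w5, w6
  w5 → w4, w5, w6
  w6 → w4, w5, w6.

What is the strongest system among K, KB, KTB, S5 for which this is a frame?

S5

Symmetric (axiom B): yes — every pair in R has its reverse in R.
Reflexive (axiom T): yes — every world is R-related to itself.
Euclidean (axiom 5): yes — any two successors of a common world are R-related.
So F validates K, KB, KTB, S5. The strongest is S5.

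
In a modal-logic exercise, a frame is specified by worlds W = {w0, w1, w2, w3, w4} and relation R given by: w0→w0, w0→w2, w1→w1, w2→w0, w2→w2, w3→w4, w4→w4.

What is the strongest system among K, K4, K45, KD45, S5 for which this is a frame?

KD45

Transitive (axiom 4): yes — every two-step R-path is closed by a direct edge.
Euclidean (axiom 5): yes — any two successors of a common world are R-related.
Serial (axiom D): yes — every world has a successor (e.g. w0 R w0).
Reflexive (axiom T): no — w3 is not related to itself.
So F validates K, K4, K45, KD45; S5 would additionally require R to be reflexive. The strongest is KD45.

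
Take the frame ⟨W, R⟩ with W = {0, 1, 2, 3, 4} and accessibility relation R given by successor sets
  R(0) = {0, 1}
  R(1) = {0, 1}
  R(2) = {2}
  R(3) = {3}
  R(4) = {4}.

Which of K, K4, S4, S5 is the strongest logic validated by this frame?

S5

Transitive (axiom 4): yes — every two-step R-path is closed by a direct edge.
Reflexive (axiom T): yes — every world is R-related to itself.
Euclidean (axiom 5): yes — any two successors of a common world are R-related.
So F validates K, K4, S4, S5. The strongest is S5.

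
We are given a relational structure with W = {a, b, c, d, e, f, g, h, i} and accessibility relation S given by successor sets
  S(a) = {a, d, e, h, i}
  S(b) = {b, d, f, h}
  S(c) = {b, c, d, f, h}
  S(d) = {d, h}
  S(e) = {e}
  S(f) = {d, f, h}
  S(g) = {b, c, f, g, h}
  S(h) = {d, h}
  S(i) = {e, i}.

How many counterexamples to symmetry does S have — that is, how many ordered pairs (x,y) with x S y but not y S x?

18

Enumerating: (a,d), (a,e), (a,h), (a,i), (b,d), (b,f), (b,h), (c,b), (c,d), (c,f), (c,h), (f,d), (f,h), (g,b), (g,c), (g,f), (g,h), (i,e).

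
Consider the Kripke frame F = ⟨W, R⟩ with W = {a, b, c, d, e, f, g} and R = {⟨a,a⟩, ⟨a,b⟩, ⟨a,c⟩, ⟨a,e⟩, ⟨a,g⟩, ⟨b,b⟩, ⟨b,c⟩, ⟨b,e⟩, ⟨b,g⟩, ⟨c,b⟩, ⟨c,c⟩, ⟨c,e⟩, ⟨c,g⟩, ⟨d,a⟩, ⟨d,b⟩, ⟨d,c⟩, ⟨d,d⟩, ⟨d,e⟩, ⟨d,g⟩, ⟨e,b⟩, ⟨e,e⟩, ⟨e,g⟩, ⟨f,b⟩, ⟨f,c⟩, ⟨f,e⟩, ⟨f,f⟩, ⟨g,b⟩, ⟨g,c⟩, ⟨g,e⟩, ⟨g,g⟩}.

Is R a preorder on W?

Reflexive: yes — every world is R-related to itself.
Transitive: no — e R b and b R c, but not e R c.
So R is not a preorder.

No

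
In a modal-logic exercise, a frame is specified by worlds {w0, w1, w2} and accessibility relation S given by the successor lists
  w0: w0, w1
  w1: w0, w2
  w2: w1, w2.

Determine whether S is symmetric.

Symmetric: yes — every pair in S has its reverse in S.

Yes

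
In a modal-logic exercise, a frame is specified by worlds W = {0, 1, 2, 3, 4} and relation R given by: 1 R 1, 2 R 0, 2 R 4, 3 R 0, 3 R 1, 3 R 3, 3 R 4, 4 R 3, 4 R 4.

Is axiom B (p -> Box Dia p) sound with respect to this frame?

The schema B characterises exactly the symmetric frames.
Symmetric: no — 2 R 0 but not 0 R 2.

No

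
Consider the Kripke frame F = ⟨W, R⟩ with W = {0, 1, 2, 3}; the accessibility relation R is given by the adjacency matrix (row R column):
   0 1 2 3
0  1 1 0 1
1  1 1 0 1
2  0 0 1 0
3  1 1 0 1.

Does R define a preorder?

Reflexive: yes — every world is R-related to itself.
Transitive: yes — every two-step R-path is closed by a direct edge.
So R is a preorder.

Yes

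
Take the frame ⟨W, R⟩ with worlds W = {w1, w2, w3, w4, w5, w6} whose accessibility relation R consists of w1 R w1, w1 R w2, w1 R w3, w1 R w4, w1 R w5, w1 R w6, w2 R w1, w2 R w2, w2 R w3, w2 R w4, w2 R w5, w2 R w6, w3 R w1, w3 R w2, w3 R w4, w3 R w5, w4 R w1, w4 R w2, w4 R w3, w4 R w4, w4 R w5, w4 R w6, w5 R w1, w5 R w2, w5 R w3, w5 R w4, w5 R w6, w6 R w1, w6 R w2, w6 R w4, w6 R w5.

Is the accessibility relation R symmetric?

Symmetric: yes — every pair in R has its reverse in R.

Yes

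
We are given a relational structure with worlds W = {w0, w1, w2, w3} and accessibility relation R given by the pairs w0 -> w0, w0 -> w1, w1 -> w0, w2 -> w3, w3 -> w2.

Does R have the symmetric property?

Yes

Symmetric: yes — every pair in R has its reverse in R.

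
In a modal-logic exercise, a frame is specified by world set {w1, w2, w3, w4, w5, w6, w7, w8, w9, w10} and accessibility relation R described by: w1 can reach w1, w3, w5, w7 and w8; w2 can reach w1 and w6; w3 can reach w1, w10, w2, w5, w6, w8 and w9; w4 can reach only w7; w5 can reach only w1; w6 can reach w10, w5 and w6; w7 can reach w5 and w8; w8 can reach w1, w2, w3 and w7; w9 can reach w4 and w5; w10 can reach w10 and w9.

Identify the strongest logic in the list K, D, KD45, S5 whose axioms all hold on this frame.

Serial (axiom D): yes — every world has a successor (e.g. w1 R w1).
Euclidean (axiom 5): no — w1 R w3 and w1 R w7, but not w3 R w7.
Transitive (axiom 4): no — w1 R w3 and w3 R w10, but not w1 R w10.
Reflexive (axiom T): no — w2 is not related to itself.
So F validates K, D; KD45 would additionally require R to be Euclidean and transitive. The strongest is D.

D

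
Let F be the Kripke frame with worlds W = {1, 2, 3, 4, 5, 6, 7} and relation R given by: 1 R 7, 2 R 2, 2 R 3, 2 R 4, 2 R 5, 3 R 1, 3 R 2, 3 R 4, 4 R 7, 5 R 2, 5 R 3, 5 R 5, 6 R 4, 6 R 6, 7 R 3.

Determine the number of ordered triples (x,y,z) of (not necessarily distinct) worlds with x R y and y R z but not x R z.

Enumerating: (1,7,3), (2,3,1), (2,4,7), (3,1,7), (3,2,3), (3,2,5), (3,4,7), (4,7,3), (5,2,4), (5,3,1), (5,3,4), (6,4,7), (7,3,1), (7,3,2), (7,3,4).

15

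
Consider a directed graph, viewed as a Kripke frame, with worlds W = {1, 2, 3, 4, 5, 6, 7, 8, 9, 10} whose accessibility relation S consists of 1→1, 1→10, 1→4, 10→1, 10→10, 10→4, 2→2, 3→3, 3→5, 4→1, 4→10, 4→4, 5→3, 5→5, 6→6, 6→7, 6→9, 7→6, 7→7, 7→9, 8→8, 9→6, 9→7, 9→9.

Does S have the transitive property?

Transitive: yes — every two-step S-path is closed by a direct edge.

Yes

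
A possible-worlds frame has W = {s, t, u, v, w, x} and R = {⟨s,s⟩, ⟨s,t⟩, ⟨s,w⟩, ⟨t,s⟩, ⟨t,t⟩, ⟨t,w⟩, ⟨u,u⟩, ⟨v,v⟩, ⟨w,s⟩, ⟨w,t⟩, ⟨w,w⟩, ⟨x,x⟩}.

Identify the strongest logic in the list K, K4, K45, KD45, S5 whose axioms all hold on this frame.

S5

Transitive (axiom 4): yes — every two-step R-path is closed by a direct edge.
Euclidean (axiom 5): yes — any two successors of a common world are R-related.
Serial (axiom D): yes — every world has a successor (e.g. s R s).
Reflexive (axiom T): yes — every world is R-related to itself.
So F validates K, K4, K45, KD45, S5. The strongest is S5.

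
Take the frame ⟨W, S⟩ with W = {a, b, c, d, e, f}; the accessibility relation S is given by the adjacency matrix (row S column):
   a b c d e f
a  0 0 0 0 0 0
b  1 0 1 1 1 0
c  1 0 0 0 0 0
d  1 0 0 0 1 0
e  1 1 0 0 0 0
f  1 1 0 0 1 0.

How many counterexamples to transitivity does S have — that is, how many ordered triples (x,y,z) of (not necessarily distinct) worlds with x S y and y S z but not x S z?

7

Enumerating: (b,e,b), (d,e,b), (e,b,c), (e,b,d), (e,b,e), (f,b,c), (f,b,d).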